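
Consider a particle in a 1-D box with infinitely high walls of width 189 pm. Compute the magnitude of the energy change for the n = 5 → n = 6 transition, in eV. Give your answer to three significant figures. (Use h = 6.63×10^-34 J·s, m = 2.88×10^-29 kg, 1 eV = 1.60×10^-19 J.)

E_1 = h²/(8mL²) = 5.341×10^-20 J.
|ΔE| = |5² − 6²|·E_1 = 11·5.341×10^-20 J = 5.875×10^-19 J = 3.67 eV.

|ΔE| = 3.67 eV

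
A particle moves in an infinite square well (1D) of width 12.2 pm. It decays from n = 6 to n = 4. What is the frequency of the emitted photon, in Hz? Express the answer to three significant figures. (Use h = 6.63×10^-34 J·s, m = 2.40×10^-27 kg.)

E_1 = h²/(8mL²) = 1.538×10^-19 J and ΔE = (6² − 4²)E_1 = 3.076×10^-18 J.
f = ΔE/h = 3.076×10^-18/6.63×10^-34 = 4.64×10^15 Hz.

f = 4.64×10^15 Hz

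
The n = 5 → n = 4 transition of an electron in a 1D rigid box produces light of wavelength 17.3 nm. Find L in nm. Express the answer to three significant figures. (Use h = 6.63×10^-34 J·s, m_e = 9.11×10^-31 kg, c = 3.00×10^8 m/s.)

The photon carries ΔE = hc/λ = 6.63×10^-34·3.00×10^8/1.73×10^-8 m = 1.150×10^-17 J.
Since ΔE = (5² − 4²)E_1, E_1 = 1.278×10^-18 J, and L = h/√(8m_eE_1) = 2.17×10^-10 m = 0.217 nm.

L = 0.217 nm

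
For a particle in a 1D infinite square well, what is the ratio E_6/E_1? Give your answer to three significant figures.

E_n ∝ n², so E_6/E_1 = 6²/1² = 36/1 = 36.0.

36.0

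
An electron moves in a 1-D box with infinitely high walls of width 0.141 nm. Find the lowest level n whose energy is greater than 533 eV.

E_1 = h²/(8m_eL²) = 3.030×10^-18 J = 18.91 eV.
Need n² > 533/18.91 = 28.19, i.e. n > 5.309.
The smallest integer satisfying this is n = 6.

n = 6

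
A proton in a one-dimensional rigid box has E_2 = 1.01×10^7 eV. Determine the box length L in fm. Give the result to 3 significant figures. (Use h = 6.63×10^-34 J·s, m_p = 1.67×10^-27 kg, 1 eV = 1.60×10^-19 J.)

From E_n = n²h²/(8m_pL²), L = n·h/√(8m_pE_n).
E_2 = 1.01×10^7 eV = 1.616×10^-12 J, so L = 2·6.63×10^-34/√(8·1.67×10^-27·1.616×10^-12) = 9.02×10^-15 m = 9.02 fm.

L = 9.02 fm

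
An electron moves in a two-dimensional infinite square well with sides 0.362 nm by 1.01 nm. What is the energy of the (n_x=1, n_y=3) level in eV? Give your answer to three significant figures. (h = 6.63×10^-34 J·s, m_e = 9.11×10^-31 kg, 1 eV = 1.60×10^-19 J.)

E = 6.20 eV

For a 2D rectangular well E = (h²/8m_e)·Σ n_i²/L_i² = (6.63×10^-34)²/(8·9.11×10^-31) · [1²/(0.362 nm)² + 3²/(1.01 nm)²].
Evaluating gives E = 9.924×10^-19 J = 6.20 eV.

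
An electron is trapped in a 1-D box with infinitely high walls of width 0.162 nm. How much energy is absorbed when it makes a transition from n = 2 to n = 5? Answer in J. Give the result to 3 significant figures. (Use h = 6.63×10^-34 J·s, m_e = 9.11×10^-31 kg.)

E_1 = h²/(8m_eL²) = 2.298×10^-18 J.
|ΔE| = |2² − 5²|·E_1 = 21·2.298×10^-18 J = 4.83×10^-17 J.

|ΔE| = 4.83×10^-17 J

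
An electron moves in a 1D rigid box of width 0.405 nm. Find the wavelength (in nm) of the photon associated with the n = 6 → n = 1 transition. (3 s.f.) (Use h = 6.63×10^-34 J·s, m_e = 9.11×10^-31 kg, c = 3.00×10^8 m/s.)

λ = 15.5 nm

E_1 = h²/(8m_eL²) = 3.677×10^-19 J, so ΔE = (6² − 1²)E_1 = 1.287×10^-17 J.
λ = hc/ΔE = (6.63×10^-34·3.00×10^8)/1.287×10^-17 = 1.55×10^-8 m = 15.5 nm.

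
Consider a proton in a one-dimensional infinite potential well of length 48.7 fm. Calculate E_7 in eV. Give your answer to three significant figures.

For an infinite well E_n = n²h²/(8m_pL²), so E_1 = h²/(8m_pL²) = (6.626×10^-34)²/(8·1.673×10^-27·(4.87×10^-14 m)²) = 1.383×10^-14 J.
Then E_7 = 7²·E_1 = 49·1.383×10^-14 J = 6.777×10^-13 J.
Converting, E_7 = 6.777×10^-13 J / (1.602×10^-19 J/eV) = 4.23×10^6 eV.

E_7 = 4.23×10^6 eV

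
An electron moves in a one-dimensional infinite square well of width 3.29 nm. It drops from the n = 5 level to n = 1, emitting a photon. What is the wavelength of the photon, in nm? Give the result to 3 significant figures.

λ = 1.49×10^3 nm

E_1 = h²/(8m_eL²) = 5.566×10^-21 J, so ΔE = (5² − 1²)E_1 = 1.336×10^-19 J.
λ = hc/ΔE = (6.626×10^-34·2.998×10^8)/1.336×10^-19 = 1.49×10^-6 m = 1.49×10^3 nm.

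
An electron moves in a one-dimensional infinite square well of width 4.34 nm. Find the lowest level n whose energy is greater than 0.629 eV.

E_1 = h²/(8m_eL²) = 3.199×10^-21 J = 0.01997 eV.
Need n² > 0.629/0.01997 = 31.50, i.e. n > 5.612.
The smallest integer satisfying this is n = 6.

n = 6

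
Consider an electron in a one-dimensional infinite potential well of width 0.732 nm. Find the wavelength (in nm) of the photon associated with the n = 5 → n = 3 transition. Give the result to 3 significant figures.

E_1 = h²/(8m_eL²) = 1.124×10^-19 J, so ΔE = (5² − 3²)E_1 = 1.798×10^-18 J.
λ = hc/ΔE = (6.626×10^-34·2.998×10^8)/1.798×10^-18 = 1.10×10^-7 m = 110 nm.

λ = 110 nm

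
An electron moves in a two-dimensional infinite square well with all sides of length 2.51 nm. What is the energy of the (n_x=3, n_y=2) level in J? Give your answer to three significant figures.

E = 1.24×10^-19 J

For a 2D rectangular well E = (h²/8m_e)·Σ n_i²/L_i² = (6.626×10^-34)²/(8·9.109×10^-31) · [3²/(2.51 nm)² + 2²/(2.51 nm)²].
Evaluating gives E = 1.24×10^-19 J.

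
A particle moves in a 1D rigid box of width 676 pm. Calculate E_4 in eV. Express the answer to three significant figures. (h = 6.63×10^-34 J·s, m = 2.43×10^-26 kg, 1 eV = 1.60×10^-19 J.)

E_4 = 4.95×10^-4 eV

For an infinite well E_n = n²h²/(8mL²), so E_1 = h²/(8mL²) = (6.63×10^-34)²/(8·2.43×10^-26·(6.76×10^-10 m)²) = 4.948×10^-24 J.
Then E_4 = 4²·E_1 = 16·4.948×10^-24 J = 7.917×10^-23 J.
Converting, E_4 = 7.917×10^-23 J / (1.60×10^-19 J/eV) = 4.95×10^-4 eV.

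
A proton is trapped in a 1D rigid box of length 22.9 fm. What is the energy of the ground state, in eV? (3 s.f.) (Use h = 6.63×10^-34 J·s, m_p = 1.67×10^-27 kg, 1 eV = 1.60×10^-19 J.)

E_1 = 3.92×10^5 eV

For an infinite well E_n = n²h²/(8m_pL²), so E_1 = h²/(8m_pL²) = (6.63×10^-34)²/(8·1.67×10^-27·(2.29×10^-14 m)²) = 6.274×10^-14 J.
Converting, E_1 = 6.274×10^-14 J / (1.60×10^-19 J/eV) = 3.92×10^5 eV.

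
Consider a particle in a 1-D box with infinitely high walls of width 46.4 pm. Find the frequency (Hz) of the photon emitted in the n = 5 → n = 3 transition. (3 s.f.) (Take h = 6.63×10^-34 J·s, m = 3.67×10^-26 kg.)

f = 1.68×10^13 Hz

E_1 = h²/(8mL²) = 6.954×10^-22 J and ΔE = (5² − 3²)E_1 = 1.113×10^-20 J.
f = ΔE/h = 1.113×10^-20/6.63×10^-34 = 1.68×10^13 Hz.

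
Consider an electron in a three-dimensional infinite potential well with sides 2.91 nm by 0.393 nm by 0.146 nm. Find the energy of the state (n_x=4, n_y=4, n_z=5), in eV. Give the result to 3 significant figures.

E = 481 eV

For a 3D rectangular well E = (h²/8m_e)·Σ n_i²/L_i² = (6.626×10^-34)²/(8·9.109×10^-31) · [4²/(2.91 nm)² + 4²/(0.393 nm)² + 5²/(0.146 nm)²].
Evaluating gives E = 7.702×10^-17 J = 481 eV.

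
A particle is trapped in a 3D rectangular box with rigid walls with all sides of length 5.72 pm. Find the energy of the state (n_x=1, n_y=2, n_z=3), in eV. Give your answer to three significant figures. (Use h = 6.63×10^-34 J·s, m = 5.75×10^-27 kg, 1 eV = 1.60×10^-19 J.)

For a 3D rectangular well E = (h²/8m)·Σ n_i²/L_i² = (6.63×10^-34)²/(8·5.75×10^-27) · [1²/(5.72 pm)² + 2²/(5.72 pm)² + 3²/(5.72 pm)²].
Evaluating gives E = 4.089×10^-18 J = 25.6 eV.

E = 25.6 eV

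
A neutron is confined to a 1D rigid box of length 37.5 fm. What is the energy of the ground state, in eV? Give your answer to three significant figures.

E_1 = 1.45×10^5 eV

For an infinite well E_n = n²h²/(8m_nL²), so E_1 = h²/(8m_nL²) = (6.626×10^-34)²/(8·1.675×10^-27·(3.75×10^-14 m)²) = 2.330×10^-14 J.
Converting, E_1 = 2.330×10^-14 J / (1.602×10^-19 J/eV) = 1.45×10^5 eV.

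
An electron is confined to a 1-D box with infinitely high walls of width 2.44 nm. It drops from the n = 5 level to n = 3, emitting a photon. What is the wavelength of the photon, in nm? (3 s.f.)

λ = 1.23×10^3 nm

E_1 = h²/(8m_eL²) = 1.012×10^-20 J, so ΔE = (5² − 3²)E_1 = 1.619×10^-19 J.
λ = hc/ΔE = (6.626×10^-34·2.998×10^8)/1.619×10^-19 = 1.23×10^-6 m = 1.23×10^3 nm.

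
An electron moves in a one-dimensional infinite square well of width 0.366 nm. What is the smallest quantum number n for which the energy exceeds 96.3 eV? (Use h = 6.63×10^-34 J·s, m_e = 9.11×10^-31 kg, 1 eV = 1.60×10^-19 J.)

n = 6

E_1 = h²/(8m_eL²) = 4.503×10^-19 J = 2.814 eV.
Need n² > 96.3/2.814 = 34.22, i.e. n > 5.850.
The smallest integer satisfying this is n = 6.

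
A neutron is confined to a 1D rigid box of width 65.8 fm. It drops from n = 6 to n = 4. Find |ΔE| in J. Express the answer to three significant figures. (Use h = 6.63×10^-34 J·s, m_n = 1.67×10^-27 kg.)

E_1 = h²/(8m_nL²) = 7.599×10^-15 J.
|ΔE| = |6² − 4²|·E_1 = 20·7.599×10^-15 J = 1.52×10^-13 J.

|ΔE| = 1.52×10^-13 J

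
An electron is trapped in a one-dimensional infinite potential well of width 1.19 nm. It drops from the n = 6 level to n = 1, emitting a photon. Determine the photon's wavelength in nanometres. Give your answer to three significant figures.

λ = 133 nm

E_1 = h²/(8m_eL²) = 4.254×10^-20 J, so ΔE = (6² − 1²)E_1 = 1.489×10^-18 J.
λ = hc/ΔE = (6.626×10^-34·2.998×10^8)/1.489×10^-18 = 1.33×10^-7 m = 133 nm.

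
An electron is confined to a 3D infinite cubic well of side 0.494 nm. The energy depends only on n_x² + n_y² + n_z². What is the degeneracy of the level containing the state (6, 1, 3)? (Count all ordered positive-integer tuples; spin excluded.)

degeneracy = 6

The level has n_x² + n_y² + n_z² = 46. The ordered positive-integer solutions are (1, 3, 6), (1, 6, 3), (3, 1, 6), (3, 6, 1), (6, 1, 3), (6, 3, 1).
That gives 6 states.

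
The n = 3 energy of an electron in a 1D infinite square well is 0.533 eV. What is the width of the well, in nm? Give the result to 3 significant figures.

L = 2.52 nm

From E_n = n²h²/(8m_eL²), L = n·h/√(8m_eE_n).
E_3 = 0.533 eV = 8.539×10^-20 J, so L = 3·6.626×10^-34/√(8·9.109×10^-31·8.539×10^-20) = 2.52×10^-9 m = 2.52 nm.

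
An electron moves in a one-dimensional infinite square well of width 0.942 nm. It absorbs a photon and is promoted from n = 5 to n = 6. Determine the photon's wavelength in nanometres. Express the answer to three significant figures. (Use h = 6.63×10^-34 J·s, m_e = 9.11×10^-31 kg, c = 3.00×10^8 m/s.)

E_1 = h²/(8m_eL²) = 6.797×10^-20 J, so ΔE = (6² − 5²)E_1 = 7.477×10^-19 J.
λ = hc/ΔE = (6.63×10^-34·3.00×10^8)/7.477×10^-19 = 2.66×10^-7 m = 266 nm.

λ = 266 nm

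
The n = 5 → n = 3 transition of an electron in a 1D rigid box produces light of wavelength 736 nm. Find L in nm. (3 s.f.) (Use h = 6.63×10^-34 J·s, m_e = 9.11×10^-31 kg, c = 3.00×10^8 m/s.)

L = 1.89 nm

The photon carries ΔE = hc/λ = 6.63×10^-34·3.00×10^8/7.36×10^-7 m = 2.702×10^-19 J.
Since ΔE = (5² − 3²)E_1, E_1 = 1.689×10^-20 J, and L = h/√(8m_eE_1) = 1.89×10^-9 m = 1.89 nm.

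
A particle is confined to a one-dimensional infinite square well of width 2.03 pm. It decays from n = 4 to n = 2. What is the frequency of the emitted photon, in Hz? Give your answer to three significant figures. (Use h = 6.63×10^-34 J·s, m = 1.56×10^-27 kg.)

f = 1.55×10^17 Hz

E_1 = h²/(8mL²) = 8.547×10^-18 J and ΔE = (4² − 2²)E_1 = 1.026×10^-16 J.
f = ΔE/h = 1.026×10^-16/6.63×10^-34 = 1.55×10^17 Hz.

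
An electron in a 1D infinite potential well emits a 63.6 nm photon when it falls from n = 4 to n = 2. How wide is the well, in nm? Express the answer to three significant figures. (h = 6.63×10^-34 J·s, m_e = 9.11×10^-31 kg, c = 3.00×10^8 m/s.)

The photon carries ΔE = hc/λ = 6.63×10^-34·3.00×10^8/6.36×10^-8 m = 3.127×10^-18 J.
Since ΔE = (4² − 2²)E_1, E_1 = 2.606×10^-19 J, and L = h/√(8m_eE_1) = 4.81×10^-10 m = 0.481 nm.

L = 0.481 nm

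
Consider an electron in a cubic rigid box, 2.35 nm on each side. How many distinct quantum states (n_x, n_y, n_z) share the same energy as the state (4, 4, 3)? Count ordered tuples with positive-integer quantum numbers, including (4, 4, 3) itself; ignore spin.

The level has n_x² + n_y² + n_z² = 41. The ordered positive-integer solutions are (1, 2, 6), (1, 6, 2), (2, 1, 6), (2, 6, 1), (3, 4, 4), (4, 3, 4), (4, 4, 3), (6, 1, 2), (6, 2, 1).
That gives 9 states.

degeneracy = 9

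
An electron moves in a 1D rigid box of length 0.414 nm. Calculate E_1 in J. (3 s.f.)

For an infinite well E_n = n²h²/(8m_eL²), so E_1 = h²/(8m_eL²) = (6.626×10^-34)²/(8·9.109×10^-31·(4.14×10^-10 m)²) = 3.515×10^-19 J.

E_1 = 3.52×10^-19 J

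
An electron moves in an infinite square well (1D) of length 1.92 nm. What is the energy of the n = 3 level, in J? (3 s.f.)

E_3 = 1.47×10^-19 J

For an infinite well E_n = n²h²/(8m_eL²), so E_1 = h²/(8m_eL²) = (6.626×10^-34)²/(8·9.109×10^-31·(1.92×10^-9 m)²) = 1.634×10^-20 J.
Then E_3 = 3²·E_1 = 9·1.634×10^-20 J = 1.47×10^-19 J.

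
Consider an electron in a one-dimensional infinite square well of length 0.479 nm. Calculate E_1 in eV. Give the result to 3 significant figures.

For an infinite well E_n = n²h²/(8m_eL²), so E_1 = h²/(8m_eL²) = (6.626×10^-34)²/(8·9.109×10^-31·(4.79×10^-10 m)²) = 2.626×10^-19 J.
Converting, E_1 = 2.626×10^-19 J / (1.602×10^-19 J/eV) = 1.64 eV.

E_1 = 1.64 eV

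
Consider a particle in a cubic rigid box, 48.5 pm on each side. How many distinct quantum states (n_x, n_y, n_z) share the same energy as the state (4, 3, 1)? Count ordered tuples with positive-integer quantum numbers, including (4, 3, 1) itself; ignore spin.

degeneracy = 6

The level has n_x² + n_y² + n_z² = 26. The ordered positive-integer solutions are (1, 3, 4), (1, 4, 3), (3, 1, 4), (3, 4, 1), (4, 1, 3), (4, 3, 1).
That gives 6 states.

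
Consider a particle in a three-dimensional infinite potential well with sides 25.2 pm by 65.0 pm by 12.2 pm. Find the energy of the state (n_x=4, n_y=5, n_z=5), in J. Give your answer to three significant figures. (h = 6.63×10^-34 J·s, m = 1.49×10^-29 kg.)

For a 3D rectangular well E = (h²/8m)·Σ n_i²/L_i² = (6.63×10^-34)²/(8·1.49×10^-29) · [4²/(25.2 pm)² + 5²/(65.0 pm)² + 5²/(12.2 pm)²].
Evaluating gives E = 7.34×10^-16 J.

E = 7.34×10^-16 J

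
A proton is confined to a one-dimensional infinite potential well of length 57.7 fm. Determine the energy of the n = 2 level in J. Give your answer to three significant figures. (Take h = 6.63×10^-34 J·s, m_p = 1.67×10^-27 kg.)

For an infinite well E_n = n²h²/(8m_pL²), so E_1 = h²/(8m_pL²) = (6.63×10^-34)²/(8·1.67×10^-27·(5.77×10^-14 m)²) = 9.883×10^-15 J.
Then E_2 = 2²·E_1 = 4·9.883×10^-15 J = 3.95×10^-14 J.

E_2 = 3.95×10^-14 J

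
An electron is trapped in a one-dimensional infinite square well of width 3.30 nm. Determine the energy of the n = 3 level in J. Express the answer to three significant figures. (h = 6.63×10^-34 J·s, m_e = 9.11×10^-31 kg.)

E_3 = 4.98×10^-20 J

For an infinite well E_n = n²h²/(8m_eL²), so E_1 = h²/(8m_eL²) = (6.63×10^-34)²/(8·9.11×10^-31·(3.30×10^-9 m)²) = 5.538×10^-21 J.
Then E_3 = 3²·E_1 = 9·5.538×10^-21 J = 4.98×10^-20 J.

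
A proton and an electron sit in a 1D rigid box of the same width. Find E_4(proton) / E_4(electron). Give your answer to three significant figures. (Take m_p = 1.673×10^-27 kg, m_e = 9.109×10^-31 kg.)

E_n ∝ 1/m at fixed n and L, so the ratio is m_e/m_p = 9.109×10^-31/1.673×10^-27 = 5.44×10^-4.

5.44×10^-4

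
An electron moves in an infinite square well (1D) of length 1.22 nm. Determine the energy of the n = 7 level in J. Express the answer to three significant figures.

E_7 = 1.98×10^-18 J

For an infinite well E_n = n²h²/(8m_eL²), so E_1 = h²/(8m_eL²) = (6.626×10^-34)²/(8·9.109×10^-31·(1.22×10^-9 m)²) = 4.048×10^-20 J.
Then E_7 = 7²·E_1 = 49·4.048×10^-20 J = 1.98×10^-18 J.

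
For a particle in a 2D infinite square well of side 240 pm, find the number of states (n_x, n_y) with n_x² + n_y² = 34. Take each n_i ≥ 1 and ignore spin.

The level has n_x² + n_y² = 34. The ordered positive-integer solutions are (3, 5), (5, 3).
That gives 2 states.

degeneracy = 2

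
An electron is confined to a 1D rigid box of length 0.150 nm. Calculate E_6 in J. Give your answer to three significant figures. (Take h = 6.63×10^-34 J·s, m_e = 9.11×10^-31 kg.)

For an infinite well E_n = n²h²/(8m_eL²), so E_1 = h²/(8m_eL²) = (6.63×10^-34)²/(8·9.11×10^-31·(1.50×10^-10 m)²) = 2.681×10^-18 J.
Then E_6 = 6²·E_1 = 36·2.681×10^-18 J = 9.65×10^-17 J.

E_6 = 9.65×10^-17 J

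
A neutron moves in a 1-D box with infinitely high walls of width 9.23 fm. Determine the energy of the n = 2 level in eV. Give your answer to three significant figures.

E_2 = 9.60×10^6 eV

For an infinite well E_n = n²h²/(8m_nL²), so E_1 = h²/(8m_nL²) = (6.626×10^-34)²/(8·1.675×10^-27·(9.23×10^-15 m)²) = 3.846×10^-13 J.
Then E_2 = 2²·E_1 = 4·3.846×10^-13 J = 1.538×10^-12 J.
Converting, E_2 = 1.538×10^-12 J / (1.602×10^-19 J/eV) = 9.60×10^6 eV.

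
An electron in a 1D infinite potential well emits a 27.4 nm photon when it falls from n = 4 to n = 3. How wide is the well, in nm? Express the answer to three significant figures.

L = 0.241 nm

The photon carries ΔE = hc/λ = 6.626×10^-34·2.998×10^8/2.74×10^-8 m = 7.250×10^-18 J.
Since ΔE = (4² − 3²)E_1, E_1 = 1.036×10^-18 J, and L = h/√(8m_eE_1) = 2.41×10^-10 m = 0.241 nm.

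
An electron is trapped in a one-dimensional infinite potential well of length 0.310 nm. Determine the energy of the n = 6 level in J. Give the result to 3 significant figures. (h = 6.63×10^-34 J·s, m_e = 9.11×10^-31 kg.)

For an infinite well E_n = n²h²/(8m_eL²), so E_1 = h²/(8m_eL²) = (6.63×10^-34)²/(8·9.11×10^-31·(3.10×10^-10 m)²) = 6.276×10^-19 J.
Then E_6 = 6²·E_1 = 36·6.276×10^-19 J = 2.26×10^-17 J.

E_6 = 2.26×10^-17 J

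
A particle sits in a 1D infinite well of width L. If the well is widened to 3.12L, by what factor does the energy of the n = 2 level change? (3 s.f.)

E_n ∝ 1/L², so the energy scales by 1/3.12² = 0.103.

0.103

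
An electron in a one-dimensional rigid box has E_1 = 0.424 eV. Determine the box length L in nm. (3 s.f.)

L = 0.942 nm

From E_n = n²h²/(8m_eL²), L = n·h/√(8m_eE_n).
E_1 = 0.424 eV = 6.792×10^-20 J, so L = 1·6.626×10^-34/√(8·9.109×10^-31·6.792×10^-20) = 9.42×10^-10 m = 0.942 nm.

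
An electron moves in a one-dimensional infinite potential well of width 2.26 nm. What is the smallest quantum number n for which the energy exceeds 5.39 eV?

n = 9

E_1 = h²/(8m_eL²) = 1.180×10^-20 J = 0.07366 eV.
Need n² > 5.39/0.07366 = 73.17, i.e. n > 8.554.
The smallest integer satisfying this is n = 9.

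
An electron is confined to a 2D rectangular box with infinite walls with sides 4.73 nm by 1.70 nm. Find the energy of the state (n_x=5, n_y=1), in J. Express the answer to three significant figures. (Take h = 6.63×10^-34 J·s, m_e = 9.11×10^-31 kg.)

For a 2D rectangular well E = (h²/8m_e)·Σ n_i²/L_i² = (6.63×10^-34)²/(8·9.11×10^-31) · [5²/(4.73 nm)² + 1²/(1.70 nm)²].
Evaluating gives E = 8.83×10^-20 J.

E = 8.83×10^-20 J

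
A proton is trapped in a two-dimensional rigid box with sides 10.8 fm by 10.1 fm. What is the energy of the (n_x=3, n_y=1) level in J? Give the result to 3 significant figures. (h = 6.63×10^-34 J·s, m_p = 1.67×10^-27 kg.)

E = 2.86×10^-12 J

For a 2D rectangular well E = (h²/8m_p)·Σ n_i²/L_i² = (6.63×10^-34)²/(8·1.67×10^-27) · [3²/(10.8 fm)² + 1²/(10.1 fm)²].
Evaluating gives E = 2.86×10^-12 J.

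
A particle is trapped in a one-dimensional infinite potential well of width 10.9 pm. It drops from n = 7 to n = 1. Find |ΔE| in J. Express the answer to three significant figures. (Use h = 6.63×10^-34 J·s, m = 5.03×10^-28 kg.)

E_1 = h²/(8mL²) = 9.194×10^-19 J.
|ΔE| = |7² − 1²|·E_1 = 48·9.194×10^-19 J = 4.41×10^-17 J.

|ΔE| = 4.41×10^-17 J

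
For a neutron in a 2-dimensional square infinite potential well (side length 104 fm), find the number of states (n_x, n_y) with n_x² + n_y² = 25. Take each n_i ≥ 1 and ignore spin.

The level has n_x² + n_y² = 25. The ordered positive-integer solutions are (3, 4), (4, 3).
That gives 2 states.

degeneracy = 2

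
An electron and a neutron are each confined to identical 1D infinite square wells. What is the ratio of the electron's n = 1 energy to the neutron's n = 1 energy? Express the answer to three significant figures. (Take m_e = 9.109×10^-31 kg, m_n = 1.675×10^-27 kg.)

E_n ∝ 1/m at fixed n and L, so the ratio is m_n/m_e = 1.675×10^-27/9.109×10^-31 = 1.84×10^3.

1.84×10^3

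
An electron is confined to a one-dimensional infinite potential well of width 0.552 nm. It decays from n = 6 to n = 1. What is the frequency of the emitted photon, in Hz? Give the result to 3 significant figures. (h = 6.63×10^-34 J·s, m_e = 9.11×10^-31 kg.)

f = 1.04×10^16 Hz

E_1 = h²/(8m_eL²) = 1.979×10^-19 J and ΔE = (6² − 1²)E_1 = 6.927×10^-18 J.
f = ΔE/h = 6.927×10^-18/6.63×10^-34 = 1.04×10^16 Hz.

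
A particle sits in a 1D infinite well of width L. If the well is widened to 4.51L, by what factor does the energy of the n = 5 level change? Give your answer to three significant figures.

E_n ∝ 1/L², so the energy scales by 1/4.51² = 0.0492.

0.0492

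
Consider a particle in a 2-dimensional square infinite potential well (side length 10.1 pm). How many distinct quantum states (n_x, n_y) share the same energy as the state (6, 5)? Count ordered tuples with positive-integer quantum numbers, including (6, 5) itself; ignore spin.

The level has n_x² + n_y² = 61. The ordered positive-integer solutions are (5, 6), (6, 5).
That gives 2 states.

degeneracy = 2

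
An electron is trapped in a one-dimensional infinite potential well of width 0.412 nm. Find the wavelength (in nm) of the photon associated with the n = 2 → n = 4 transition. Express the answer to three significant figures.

E_1 = h²/(8m_eL²) = 3.549×10^-19 J, so ΔE = (4² − 2²)E_1 = 4.259×10^-18 J.
λ = hc/ΔE = (6.626×10^-34·2.998×10^8)/4.259×10^-18 = 4.66×10^-8 m = 46.6 nm.

λ = 46.6 nm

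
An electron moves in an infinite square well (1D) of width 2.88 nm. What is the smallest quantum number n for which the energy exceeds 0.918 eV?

n = 5

E_1 = h²/(8m_eL²) = 7.264×10^-21 J = 0.04534 eV.
Need n² > 0.918/0.04534 = 20.25, i.e. n > 4.500.
The smallest integer satisfying this is n = 5.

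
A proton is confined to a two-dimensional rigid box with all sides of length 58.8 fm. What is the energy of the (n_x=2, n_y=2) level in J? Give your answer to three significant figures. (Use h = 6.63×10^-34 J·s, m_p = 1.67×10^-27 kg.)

For a 2D rectangular well E = (h²/8m_p)·Σ n_i²/L_i² = (6.63×10^-34)²/(8·1.67×10^-27) · [2²/(58.8 fm)² + 2²/(58.8 fm)²].
Evaluating gives E = 7.61×10^-14 J.

E = 7.61×10^-14 J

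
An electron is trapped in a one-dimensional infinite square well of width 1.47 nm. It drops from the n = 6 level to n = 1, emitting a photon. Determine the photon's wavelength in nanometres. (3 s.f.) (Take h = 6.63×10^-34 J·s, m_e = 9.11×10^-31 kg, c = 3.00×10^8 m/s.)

λ = 204 nm

E_1 = h²/(8m_eL²) = 2.791×10^-20 J, so ΔE = (6² − 1²)E_1 = 9.768×10^-19 J.
λ = hc/ΔE = (6.63×10^-34·3.00×10^8)/9.768×10^-19 = 2.04×10^-7 m = 204 nm.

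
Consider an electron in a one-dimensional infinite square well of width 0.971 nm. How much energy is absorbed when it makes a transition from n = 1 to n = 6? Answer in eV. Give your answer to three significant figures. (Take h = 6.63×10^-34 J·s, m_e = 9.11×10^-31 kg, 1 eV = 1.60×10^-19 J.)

E_1 = h²/(8m_eL²) = 6.397×10^-20 J.
|ΔE| = |1² − 6²|·E_1 = 35·6.397×10^-20 J = 2.239×10^-18 J = 14.0 eV.

|ΔE| = 14.0 eV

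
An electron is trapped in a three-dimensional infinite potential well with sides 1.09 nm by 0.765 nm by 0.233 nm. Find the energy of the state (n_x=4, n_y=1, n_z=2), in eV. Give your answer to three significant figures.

E = 33.4 eV

For a 3D rectangular well E = (h²/8m_e)·Σ n_i²/L_i² = (6.626×10^-34)²/(8·9.109×10^-31) · [4²/(1.09 nm)² + 1²/(0.765 nm)² + 2²/(0.233 nm)²].
Evaluating gives E = 5.353×10^-18 J = 33.4 eV.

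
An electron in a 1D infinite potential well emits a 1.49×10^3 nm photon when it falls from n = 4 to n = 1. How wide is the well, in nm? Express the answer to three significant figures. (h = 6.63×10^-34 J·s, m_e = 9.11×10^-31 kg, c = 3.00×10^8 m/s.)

The photon carries ΔE = hc/λ = 6.63×10^-34·3.00×10^8/1.49×10^-6 m = 1.335×10^-19 J.
Since ΔE = (4² − 1²)E_1, E_1 = 8.900×10^-21 J, and L = h/√(8m_eE_1) = 2.60×10^-9 m = 2.60 nm.

L = 2.60 nm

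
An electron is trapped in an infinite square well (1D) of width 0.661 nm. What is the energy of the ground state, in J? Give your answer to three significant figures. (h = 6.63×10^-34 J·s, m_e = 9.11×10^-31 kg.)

E_1 = 1.38×10^-19 J

For an infinite well E_n = n²h²/(8m_eL²), so E_1 = h²/(8m_eL²) = (6.63×10^-34)²/(8·9.11×10^-31·(6.61×10^-10 m)²) = 1.380×10^-19 J.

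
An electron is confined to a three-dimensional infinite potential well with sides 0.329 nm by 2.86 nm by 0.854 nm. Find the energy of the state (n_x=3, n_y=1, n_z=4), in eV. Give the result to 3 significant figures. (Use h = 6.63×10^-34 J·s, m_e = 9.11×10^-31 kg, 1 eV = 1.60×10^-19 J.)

E = 39.7 eV

For a 3D rectangular well E = (h²/8m_e)·Σ n_i²/L_i² = (6.63×10^-34)²/(8·9.11×10^-31) · [3²/(0.329 nm)² + 1²/(2.86 nm)² + 4²/(0.854 nm)²].
Evaluating gives E = 6.346×10^-18 J = 39.7 eV.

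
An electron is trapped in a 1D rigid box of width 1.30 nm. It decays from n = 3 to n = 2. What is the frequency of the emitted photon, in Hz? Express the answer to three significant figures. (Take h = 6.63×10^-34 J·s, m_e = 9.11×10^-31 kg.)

f = 2.69×10^14 Hz

E_1 = h²/(8m_eL²) = 3.569×10^-20 J and ΔE = (3² − 2²)E_1 = 1.785×10^-19 J.
f = ΔE/h = 1.785×10^-19/6.63×10^-34 = 2.69×10^14 Hz.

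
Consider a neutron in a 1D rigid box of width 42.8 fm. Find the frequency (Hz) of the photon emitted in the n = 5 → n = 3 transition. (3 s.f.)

E_1 = h²/(8m_nL²) = 1.789×10^-14 J and ΔE = (5² − 3²)E_1 = 2.862×10^-13 J.
f = ΔE/h = 2.862×10^-13/6.626×10^-34 = 4.32×10^20 Hz.

f = 4.32×10^20 Hz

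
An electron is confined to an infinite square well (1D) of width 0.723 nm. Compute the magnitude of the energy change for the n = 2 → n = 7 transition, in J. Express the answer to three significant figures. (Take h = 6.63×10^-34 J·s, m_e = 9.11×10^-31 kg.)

E_1 = h²/(8m_eL²) = 1.154×10^-19 J.
|ΔE| = |2² − 7²|·E_1 = 45·1.154×10^-19 J = 5.19×10^-18 J.

|ΔE| = 5.19×10^-18 J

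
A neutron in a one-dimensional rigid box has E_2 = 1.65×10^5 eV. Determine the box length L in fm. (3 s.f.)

From E_n = n²h²/(8m_nL²), L = n·h/√(8m_nE_n).
E_2 = 1.65×10^5 eV = 2.643×10^-14 J, so L = 2·6.626×10^-34/√(8·1.675×10^-27·2.643×10^-14) = 7.04×10^-14 m = 70.4 fm.

L = 70.4 fm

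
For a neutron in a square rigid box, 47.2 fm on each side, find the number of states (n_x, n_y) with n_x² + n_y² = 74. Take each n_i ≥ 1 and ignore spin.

degeneracy = 2

The level has n_x² + n_y² = 74. The ordered positive-integer solutions are (5, 7), (7, 5).
That gives 2 states.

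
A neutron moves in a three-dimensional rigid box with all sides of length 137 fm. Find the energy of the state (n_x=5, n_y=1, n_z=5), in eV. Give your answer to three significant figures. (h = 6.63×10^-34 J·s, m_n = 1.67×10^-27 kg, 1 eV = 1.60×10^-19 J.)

For a 3D rectangular well E = (h²/8m_n)·Σ n_i²/L_i² = (6.63×10^-34)²/(8·1.67×10^-27) · [5²/(137 fm)² + 1²/(137 fm)² + 5²/(137 fm)²].
Evaluating gives E = 8.940×10^-14 J = 5.59×10^5 eV.

E = 5.59×10^5 eV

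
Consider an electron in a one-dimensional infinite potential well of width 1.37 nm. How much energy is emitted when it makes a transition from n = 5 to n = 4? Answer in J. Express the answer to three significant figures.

E_1 = h²/(8m_eL²) = 3.210×10^-20 J.
|ΔE| = |5² − 4²|·E_1 = 9·3.210×10^-20 J = 2.89×10^-19 J.

|ΔE| = 2.89×10^-19 J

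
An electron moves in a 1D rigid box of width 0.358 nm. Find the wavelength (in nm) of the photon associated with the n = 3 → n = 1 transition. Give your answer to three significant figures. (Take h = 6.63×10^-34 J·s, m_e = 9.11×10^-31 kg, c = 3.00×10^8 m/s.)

λ = 52.8 nm

E_1 = h²/(8m_eL²) = 4.706×10^-19 J, so ΔE = (3² − 1²)E_1 = 3.765×10^-18 J.
λ = hc/ΔE = (6.63×10^-34·3.00×10^8)/3.765×10^-18 = 5.28×10^-8 m = 52.8 nm.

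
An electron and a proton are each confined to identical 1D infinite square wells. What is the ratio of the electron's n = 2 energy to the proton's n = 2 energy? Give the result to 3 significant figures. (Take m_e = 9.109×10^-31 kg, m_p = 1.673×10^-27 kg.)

E_n ∝ 1/m at fixed n and L, so the ratio is m_p/m_e = 1.673×10^-27/9.109×10^-31 = 1.84×10^3.

1.84×10^3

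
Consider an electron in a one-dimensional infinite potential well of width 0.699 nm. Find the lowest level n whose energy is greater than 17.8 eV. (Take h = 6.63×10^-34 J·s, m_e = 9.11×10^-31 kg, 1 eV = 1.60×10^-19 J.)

E_1 = h²/(8m_eL²) = 1.234×10^-19 J = 0.7713 eV.
Need n² > 17.8/0.7713 = 23.08, i.e. n > 4.804.
The smallest integer satisfying this is n = 5.

n = 5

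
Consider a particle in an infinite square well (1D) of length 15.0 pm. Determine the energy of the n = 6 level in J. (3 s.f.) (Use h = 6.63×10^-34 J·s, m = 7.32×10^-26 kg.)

For an infinite well E_n = n²h²/(8mL²), so E_1 = h²/(8mL²) = (6.63×10^-34)²/(8·7.32×10^-26·(1.50×10^-11 m)²) = 3.336×10^-21 J.
Then E_6 = 6²·E_1 = 36·3.336×10^-21 J = 1.20×10^-19 J.

E_6 = 1.20×10^-19 J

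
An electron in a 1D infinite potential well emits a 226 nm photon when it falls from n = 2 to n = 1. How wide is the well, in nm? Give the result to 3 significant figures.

L = 0.453 nm

The photon carries ΔE = hc/λ = 6.626×10^-34·2.998×10^8/2.26×10^-7 m = 8.790×10^-19 J.
Since ΔE = (2² − 1²)E_1, E_1 = 2.930×10^-19 J, and L = h/√(8m_eE_1) = 4.53×10^-10 m = 0.453 nm.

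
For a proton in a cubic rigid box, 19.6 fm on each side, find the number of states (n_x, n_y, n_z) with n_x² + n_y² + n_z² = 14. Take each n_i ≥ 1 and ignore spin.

The level has n_x² + n_y² + n_z² = 14. The ordered positive-integer solutions are (1, 2, 3), (1, 3, 2), (2, 1, 3), (2, 3, 1), (3, 1, 2), (3, 2, 1).
That gives 6 states.

degeneracy = 6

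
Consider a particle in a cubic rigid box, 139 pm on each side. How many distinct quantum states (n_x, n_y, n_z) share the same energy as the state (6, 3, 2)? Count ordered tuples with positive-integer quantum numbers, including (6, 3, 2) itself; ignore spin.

degeneracy = 6

The level has n_x² + n_y² + n_z² = 49. The ordered positive-integer solutions are (2, 3, 6), (2, 6, 3), (3, 2, 6), (3, 6, 2), (6, 2, 3), (6, 3, 2).
That gives 6 states.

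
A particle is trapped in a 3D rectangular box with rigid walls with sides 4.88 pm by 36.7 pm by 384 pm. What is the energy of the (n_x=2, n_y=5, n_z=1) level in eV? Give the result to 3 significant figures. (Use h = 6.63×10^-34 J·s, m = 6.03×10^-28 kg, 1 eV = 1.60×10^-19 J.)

E = 106 eV

For a 3D rectangular well E = (h²/8m)·Σ n_i²/L_i² = (6.63×10^-34)²/(8·6.03×10^-28) · [2²/(4.88 pm)² + 5²/(36.7 pm)² + 1²/(384 pm)²].
Evaluating gives E = 1.700×10^-17 J = 106 eV.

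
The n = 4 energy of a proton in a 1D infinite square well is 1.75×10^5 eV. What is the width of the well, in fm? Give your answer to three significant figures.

L = 137 fm

From E_n = n²h²/(8m_pL²), L = n·h/√(8m_pE_n).
E_4 = 1.75×10^5 eV = 2.804×10^-14 J, so L = 4·6.626×10^-34/√(8·1.673×10^-27·2.804×10^-14) = 1.37×10^-13 m = 137 fm.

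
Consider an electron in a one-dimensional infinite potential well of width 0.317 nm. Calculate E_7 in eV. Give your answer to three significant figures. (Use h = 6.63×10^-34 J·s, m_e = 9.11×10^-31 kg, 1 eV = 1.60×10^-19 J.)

For an infinite well E_n = n²h²/(8m_eL²), so E_1 = h²/(8m_eL²) = (6.63×10^-34)²/(8·9.11×10^-31·(3.17×10^-10 m)²) = 6.002×10^-19 J.
Then E_7 = 7²·E_1 = 49·6.002×10^-19 J = 2.941×10^-17 J.
Converting, E_7 = 2.941×10^-17 J / (1.60×10^-19 J/eV) = 184 eV.

E_7 = 184 eV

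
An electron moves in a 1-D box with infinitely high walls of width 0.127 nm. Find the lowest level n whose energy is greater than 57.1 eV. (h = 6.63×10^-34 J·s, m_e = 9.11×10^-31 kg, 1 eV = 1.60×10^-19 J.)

E_1 = h²/(8m_eL²) = 3.739×10^-18 J = 23.37 eV.
Need n² > 57.1/23.37 = 2.443, i.e. n > 1.563.
The smallest integer satisfying this is n = 2.

n = 2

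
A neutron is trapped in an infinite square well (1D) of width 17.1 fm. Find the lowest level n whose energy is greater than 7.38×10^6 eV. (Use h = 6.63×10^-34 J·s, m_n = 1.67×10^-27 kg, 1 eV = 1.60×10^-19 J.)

E_1 = h²/(8m_nL²) = 1.125×10^-13 J = 7.031×10^5 eV.
Need n² > 7.38×10^6/7.031×10^5 = 10.50, i.e. n > 3.240.
The smallest integer satisfying this is n = 4.

n = 4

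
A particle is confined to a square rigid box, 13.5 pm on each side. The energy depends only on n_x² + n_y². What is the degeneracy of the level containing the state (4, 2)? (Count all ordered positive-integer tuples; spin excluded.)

degeneracy = 2

The level has n_x² + n_y² = 20. The ordered positive-integer solutions are (2, 4), (4, 2).
That gives 2 states.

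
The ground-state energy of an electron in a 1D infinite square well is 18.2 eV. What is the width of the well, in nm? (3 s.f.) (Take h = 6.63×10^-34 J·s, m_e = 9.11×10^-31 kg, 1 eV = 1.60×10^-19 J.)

L = 0.144 nm

From E_n = n²h²/(8m_eL²), L = n·h/√(8m_eE_n).
E_1 = 18.2 eV = 2.912×10^-18 J, so L = 1·6.63×10^-34/√(8·9.11×10^-31·2.912×10^-18) = 1.44×10^-10 m = 0.144 nm.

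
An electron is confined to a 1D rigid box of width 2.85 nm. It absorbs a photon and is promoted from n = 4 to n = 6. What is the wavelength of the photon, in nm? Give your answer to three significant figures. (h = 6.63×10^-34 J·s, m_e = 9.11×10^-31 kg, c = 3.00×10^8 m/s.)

E_1 = h²/(8m_eL²) = 7.426×10^-21 J, so ΔE = (6² − 4²)E_1 = 1.485×10^-19 J.
λ = hc/ΔE = (6.63×10^-34·3.00×10^8)/1.485×10^-19 = 1.34×10^-6 m = 1.34×10^3 nm.

λ = 1.34×10^3 nm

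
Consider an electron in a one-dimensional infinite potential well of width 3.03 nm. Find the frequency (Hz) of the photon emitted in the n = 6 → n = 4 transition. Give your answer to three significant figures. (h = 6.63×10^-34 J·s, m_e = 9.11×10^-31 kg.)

E_1 = h²/(8m_eL²) = 6.570×10^-21 J and ΔE = (6² − 4²)E_1 = 1.314×10^-19 J.
f = ΔE/h = 1.314×10^-19/6.63×10^-34 = 1.98×10^14 Hz.

f = 1.98×10^14 Hz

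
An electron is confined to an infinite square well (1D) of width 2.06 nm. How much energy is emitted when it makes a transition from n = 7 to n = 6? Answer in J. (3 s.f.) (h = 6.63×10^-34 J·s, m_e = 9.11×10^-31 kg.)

|ΔE| = 1.85×10^-19 J

E_1 = h²/(8m_eL²) = 1.421×10^-20 J.
|ΔE| = |7² − 6²|·E_1 = 13·1.421×10^-20 J = 1.85×10^-19 J.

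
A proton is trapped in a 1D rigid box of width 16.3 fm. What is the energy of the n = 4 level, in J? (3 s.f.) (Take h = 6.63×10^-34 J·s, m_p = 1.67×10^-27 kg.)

E_4 = 1.98×10^-12 J

For an infinite well E_n = n²h²/(8m_pL²), so E_1 = h²/(8m_pL²) = (6.63×10^-34)²/(8·1.67×10^-27·(1.63×10^-14 m)²) = 1.238×10^-13 J.
Then E_4 = 4²·E_1 = 16·1.238×10^-13 J = 1.98×10^-12 J.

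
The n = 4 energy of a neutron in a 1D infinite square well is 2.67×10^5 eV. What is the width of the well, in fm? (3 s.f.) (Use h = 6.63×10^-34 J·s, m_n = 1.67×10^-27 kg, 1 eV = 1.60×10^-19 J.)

L = 111 fm

From E_n = n²h²/(8m_nL²), L = n·h/√(8m_nE_n).
E_4 = 2.67×10^5 eV = 4.272×10^-14 J, so L = 4·6.63×10^-34/√(8·1.67×10^-27·4.272×10^-14) = 1.11×10^-13 m = 111 fm.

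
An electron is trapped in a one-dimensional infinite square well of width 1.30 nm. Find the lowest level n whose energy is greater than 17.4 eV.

E_1 = h²/(8m_eL²) = 3.565×10^-20 J = 0.2225 eV.
Need n² > 17.4/0.2225 = 78.20, i.e. n > 8.843.
The smallest integer satisfying this is n = 9.

n = 9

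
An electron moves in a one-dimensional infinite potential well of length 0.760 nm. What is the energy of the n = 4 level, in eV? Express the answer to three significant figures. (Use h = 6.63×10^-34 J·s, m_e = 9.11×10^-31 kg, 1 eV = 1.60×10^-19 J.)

E_4 = 10.4 eV

For an infinite well E_n = n²h²/(8m_eL²), so E_1 = h²/(8m_eL²) = (6.63×10^-34)²/(8·9.11×10^-31·(7.60×10^-10 m)²) = 1.044×10^-19 J.
Then E_4 = 4²·E_1 = 16·1.044×10^-19 J = 1.670×10^-18 J.
Converting, E_4 = 1.670×10^-18 J / (1.60×10^-19 J/eV) = 10.4 eV.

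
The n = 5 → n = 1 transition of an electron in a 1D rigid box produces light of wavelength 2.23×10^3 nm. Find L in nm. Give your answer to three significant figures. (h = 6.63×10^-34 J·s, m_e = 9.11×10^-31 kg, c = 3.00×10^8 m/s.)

The photon carries ΔE = hc/λ = 6.63×10^-34·3.00×10^8/2.23×10^-6 m = 8.919×10^-20 J.
Since ΔE = (5² − 1²)E_1, E_1 = 3.716×10^-21 J, and L = h/√(8m_eE_1) = 4.03×10^-9 m = 4.03 nm.

L = 4.03 nm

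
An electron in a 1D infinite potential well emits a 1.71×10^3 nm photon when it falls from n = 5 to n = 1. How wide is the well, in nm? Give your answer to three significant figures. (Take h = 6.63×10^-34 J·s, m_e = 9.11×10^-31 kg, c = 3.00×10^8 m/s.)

L = 3.53 nm

The photon carries ΔE = hc/λ = 6.63×10^-34·3.00×10^8/1.71×10^-6 m = 1.163×10^-19 J.
Since ΔE = (5² − 1²)E_1, E_1 = 4.846×10^-21 J, and L = h/√(8m_eE_1) = 3.53×10^-9 m = 3.53 nm.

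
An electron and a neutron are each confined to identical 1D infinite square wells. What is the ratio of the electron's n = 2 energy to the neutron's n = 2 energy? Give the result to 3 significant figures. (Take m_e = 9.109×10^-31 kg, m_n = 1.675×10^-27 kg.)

E_n ∝ 1/m at fixed n and L, so the ratio is m_n/m_e = 1.675×10^-27/9.109×10^-31 = 1.84×10^3.

1.84×10^3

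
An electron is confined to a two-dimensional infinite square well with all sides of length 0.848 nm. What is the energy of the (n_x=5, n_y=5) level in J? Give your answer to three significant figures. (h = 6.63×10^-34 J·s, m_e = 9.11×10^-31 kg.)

E = 4.19×10^-18 J

For a 2D rectangular well E = (h²/8m_e)·Σ n_i²/L_i² = (6.63×10^-34)²/(8·9.11×10^-31) · [5²/(0.848 nm)² + 5²/(0.848 nm)²].
Evaluating gives E = 4.19×10^-18 J.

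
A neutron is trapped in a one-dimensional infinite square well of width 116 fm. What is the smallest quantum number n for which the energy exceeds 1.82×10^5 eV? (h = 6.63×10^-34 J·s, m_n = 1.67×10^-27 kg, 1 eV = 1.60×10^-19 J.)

E_1 = h²/(8m_nL²) = 2.445×10^-15 J = 1.528×10^4 eV.
Need n² > 1.82×10^5/1.528×10^4 = 11.91, i.e. n > 3.451.
The smallest integer satisfying this is n = 4.

n = 4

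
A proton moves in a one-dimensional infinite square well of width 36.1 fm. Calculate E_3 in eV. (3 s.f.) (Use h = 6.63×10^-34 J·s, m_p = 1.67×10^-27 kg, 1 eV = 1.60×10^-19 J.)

E_3 = 1.42×10^6 eV

For an infinite well E_n = n²h²/(8m_pL²), so E_1 = h²/(8m_pL²) = (6.63×10^-34)²/(8·1.67×10^-27·(3.61×10^-14 m)²) = 2.525×10^-14 J.
Then E_3 = 3²·E_1 = 9·2.525×10^-14 J = 2.272×10^-13 J.
Converting, E_3 = 2.272×10^-13 J / (1.60×10^-19 J/eV) = 1.42×10^6 eV.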